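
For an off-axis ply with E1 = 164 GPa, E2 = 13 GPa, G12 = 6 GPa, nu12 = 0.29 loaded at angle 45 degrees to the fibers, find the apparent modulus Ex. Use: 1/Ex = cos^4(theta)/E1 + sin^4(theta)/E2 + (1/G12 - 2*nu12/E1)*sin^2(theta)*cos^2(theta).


cos^4(45) = 0.25, sin^4(45) = 0.25, sin^2(45)*cos^2(45) = 0.25
1/G12 - 2*nu12/E1 = 1/6 - 2*0.29/164 = 0.16313 GPa^-1
1/Ex = 0.25/164 + 0.25/13 + 0.16313*0.25 = 0.0615377 GPa^-1
Ex = 16.25 GPa

16.25 GPa


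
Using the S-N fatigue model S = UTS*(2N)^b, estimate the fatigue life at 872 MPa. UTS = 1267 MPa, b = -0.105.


N = 0.5 * (S/UTS)^(1/b) = 0.5 * (872/1267)^(1/-0.105) = 17.5511 cycles

17.5511 cycles


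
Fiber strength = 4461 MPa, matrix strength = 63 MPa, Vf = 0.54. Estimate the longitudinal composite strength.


sigma_1 = sigma_f*Vf + sigma_m*(1-Vf) = 4461*0.54 + 63*0.46 = 2437.9 MPa

2437.9 MPa


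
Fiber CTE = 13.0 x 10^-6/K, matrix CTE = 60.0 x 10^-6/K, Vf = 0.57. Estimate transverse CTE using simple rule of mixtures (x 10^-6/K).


alpha_2 = alpha_f*Vf + alpha_m*(1-Vf) = 13.0*0.57 + 60.0*0.43 = 33.2 x 10^-6/K

33.2 x 10^-6/K


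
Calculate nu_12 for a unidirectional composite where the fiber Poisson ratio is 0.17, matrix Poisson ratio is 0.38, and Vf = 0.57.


nu_12 = nu_f*Vf + nu_m*(1-Vf) = 0.17*0.57 + 0.38*0.43 = 0.2603

0.2603


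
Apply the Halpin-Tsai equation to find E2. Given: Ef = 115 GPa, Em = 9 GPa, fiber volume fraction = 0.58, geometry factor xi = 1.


eta = (Ef/Em - 1)/(Ef/Em + xi) = (12.7778 - 1)/(12.7778 + 1) = 0.8548
E2 = Em*(1+xi*eta*Vf)/(1-eta*Vf) = 26.7 GPa

26.7 GPa


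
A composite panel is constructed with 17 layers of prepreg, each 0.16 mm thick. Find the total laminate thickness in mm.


h = n * t_ply = 17 * 0.16 = 2.72 mm

2.72 mm


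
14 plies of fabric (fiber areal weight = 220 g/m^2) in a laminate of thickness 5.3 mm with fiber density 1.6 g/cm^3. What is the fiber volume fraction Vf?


Vf = n * FAW / (rho_f * h * 1000) = 14 * 220 / (1.6 * 5.3 * 1000) = 0.3632

0.3632


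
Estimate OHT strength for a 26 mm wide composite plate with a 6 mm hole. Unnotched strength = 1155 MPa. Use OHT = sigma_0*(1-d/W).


OHT = sigma_0*(1-d/W) = 1155*(1-6/26) = 888.5 MPa

888.5 MPa


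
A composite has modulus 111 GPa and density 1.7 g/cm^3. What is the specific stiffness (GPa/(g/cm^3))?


Specific stiffness = E/rho = 111/1.7 = 65.3 GPa/(g/cm^3)

65.3 GPa/(g/cm^3)


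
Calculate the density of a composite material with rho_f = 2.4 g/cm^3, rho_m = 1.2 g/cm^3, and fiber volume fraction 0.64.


rho_c = rho_f*Vf + rho_m*(1-Vf) = 2.4*0.64 + 1.2*0.36 = 1.968 g/cm^3

1.968 g/cm^3


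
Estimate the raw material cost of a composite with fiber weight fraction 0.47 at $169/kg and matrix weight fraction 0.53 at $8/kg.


Cost = cost_f*Wf + cost_m*Wm = 169*0.47 + 8*0.53 = $83.67/kg

$83.67/kg


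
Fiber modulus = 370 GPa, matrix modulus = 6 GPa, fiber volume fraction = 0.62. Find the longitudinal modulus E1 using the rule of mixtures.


E1 = Ef*Vf + Em*(1-Vf) = 370*0.62 + 6*0.38 = 231.68 GPa

231.68 GPa


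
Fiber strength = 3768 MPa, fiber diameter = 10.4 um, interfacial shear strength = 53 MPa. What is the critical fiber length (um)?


Lc = sigma_f * d / (2 * tau_i) = 3768 * 10.4 / (2 * 53) = 369.7 um

369.7 um


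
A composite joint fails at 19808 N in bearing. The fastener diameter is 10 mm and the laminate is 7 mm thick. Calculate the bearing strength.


sigma_br = F/(d*h) = 19808/(10*7) = 283.0 MPa

283.0 MPa


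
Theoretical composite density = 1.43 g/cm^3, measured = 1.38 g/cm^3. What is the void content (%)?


Void% = (rho_theo - rho_actual)/rho_theo * 100 = (1.43 - 1.38)/1.43 * 100 = 3.5%

3.5%


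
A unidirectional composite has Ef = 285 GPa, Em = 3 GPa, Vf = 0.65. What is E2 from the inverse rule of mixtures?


1/E2 = Vf/Ef + (1-Vf)/Em = 0.65/285 + 0.35/3
E2 = 8.41 GPa

8.41 GPa


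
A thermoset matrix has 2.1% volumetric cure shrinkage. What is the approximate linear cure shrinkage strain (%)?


Linear shrinkage ≈ vol_shrink/3 = 2.1/3 = 0.7%

0.7%


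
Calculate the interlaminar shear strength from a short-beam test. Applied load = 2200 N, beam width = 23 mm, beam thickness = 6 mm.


ILSS = 3F/(4bh) = 3*2200/(4*23*6) = 11.96 MPa

11.96 MPa


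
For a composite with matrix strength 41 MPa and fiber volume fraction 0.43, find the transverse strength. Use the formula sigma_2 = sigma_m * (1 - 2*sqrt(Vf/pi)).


factor = 1 - 2*sqrt(0.43/pi) = 0.2601
sigma_2 = 41 * 0.2601 = 10.66 MPa

10.66 MPa


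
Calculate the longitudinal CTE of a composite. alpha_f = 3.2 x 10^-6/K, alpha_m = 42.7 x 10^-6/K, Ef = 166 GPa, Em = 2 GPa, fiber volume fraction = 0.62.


E1 = Ef*Vf + Em*(1-Vf) = 103.68
alpha_1 = (alpha_f*Ef*Vf + alpha_m*Em*(1-Vf))/E1 = 3.49 x 10^-6/K

3.49 x 10^-6/K


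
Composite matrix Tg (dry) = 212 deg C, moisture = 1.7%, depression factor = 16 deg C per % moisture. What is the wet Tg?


Tg_wet = Tg_dry - k*moisture = 212 - 16*1.7 = 184.8 deg C

184.8 deg C


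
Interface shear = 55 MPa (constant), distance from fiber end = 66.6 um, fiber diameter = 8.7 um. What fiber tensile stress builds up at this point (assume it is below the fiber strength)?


Force balance: sigma_f * (pi*d^2/4) = tau * (pi*d) * x  ->  sigma_f = 4 * tau * x / d
sigma_f = 4 * 55 * 66.6 / 8.7 = 1684.1 MPa

1684.1 MPa


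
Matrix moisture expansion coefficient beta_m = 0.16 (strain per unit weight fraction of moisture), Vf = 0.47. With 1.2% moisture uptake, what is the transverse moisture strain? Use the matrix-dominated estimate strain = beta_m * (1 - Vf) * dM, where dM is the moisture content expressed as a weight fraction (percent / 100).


dM = 1.2/100 = 0.012
strain = beta_m * (1-Vf) * dM = 0.16 * 0.53 * 0.012 = 0.0010176

0.0010176


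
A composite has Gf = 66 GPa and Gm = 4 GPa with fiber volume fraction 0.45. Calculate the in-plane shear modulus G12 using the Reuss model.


1/G12 = Vf/Gf + (1-Vf)/Gm = 0.45/66 + 0.55/4
G12 = 6.93 GPa

6.93 GPa


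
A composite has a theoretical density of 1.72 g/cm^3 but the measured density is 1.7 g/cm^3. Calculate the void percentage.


Void% = (rho_theo - rho_actual)/rho_theo * 100 = (1.72 - 1.7)/1.72 * 100 = 1.16%

1.16%


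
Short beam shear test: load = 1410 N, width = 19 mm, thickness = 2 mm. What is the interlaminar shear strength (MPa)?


ILSS = 3F/(4bh) = 3*1410/(4*19*2) = 27.83 MPa

27.83 MPa


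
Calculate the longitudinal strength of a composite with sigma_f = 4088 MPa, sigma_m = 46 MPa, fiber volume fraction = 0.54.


sigma_1 = sigma_f*Vf + sigma_m*(1-Vf) = 4088*0.54 + 46*0.46 = 2228.7 MPa

2228.7 MPa


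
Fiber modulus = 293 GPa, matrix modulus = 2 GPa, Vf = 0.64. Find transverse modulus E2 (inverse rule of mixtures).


1/E2 = Vf/Ef + (1-Vf)/Em = 0.64/293 + 0.36/2
E2 = 5.49 GPa

5.49 GPa


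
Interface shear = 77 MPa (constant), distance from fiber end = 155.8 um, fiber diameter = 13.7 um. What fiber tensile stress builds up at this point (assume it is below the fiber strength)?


Force balance: sigma_f * (pi*d^2/4) = tau * (pi*d) * x  ->  sigma_f = 4 * tau * x / d
sigma_f = 4 * 77 * 155.8 / 13.7 = 3502.7 MPa

3502.7 MPa


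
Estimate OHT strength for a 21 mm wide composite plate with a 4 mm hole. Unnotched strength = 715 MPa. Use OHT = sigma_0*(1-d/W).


OHT = sigma_0*(1-d/W) = 715*(1-4/21) = 578.8 MPa

578.8 MPa


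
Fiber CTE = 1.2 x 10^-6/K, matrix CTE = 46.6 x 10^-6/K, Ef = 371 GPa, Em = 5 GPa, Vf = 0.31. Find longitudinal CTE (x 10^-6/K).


E1 = Ef*Vf + Em*(1-Vf) = 118.46
alpha_1 = (alpha_f*Ef*Vf + alpha_m*Em*(1-Vf))/E1 = 2.52 x 10^-6/K

2.52 x 10^-6/K


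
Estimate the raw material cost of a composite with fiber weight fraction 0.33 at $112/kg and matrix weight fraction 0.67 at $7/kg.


Cost = cost_f*Wf + cost_m*Wm = 112*0.33 + 7*0.67 = $41.65/kg

$41.65/kg


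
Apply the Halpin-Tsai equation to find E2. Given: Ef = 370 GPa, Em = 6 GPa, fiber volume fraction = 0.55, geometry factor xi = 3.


eta = (Ef/Em - 1)/(Ef/Em + xi) = (61.6667 - 1)/(61.6667 + 3) = 0.9381
E2 = Em*(1+xi*eta*Vf)/(1-eta*Vf) = 31.58 GPa

31.58 GPa


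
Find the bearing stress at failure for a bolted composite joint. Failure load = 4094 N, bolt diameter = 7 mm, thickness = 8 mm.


sigma_br = F/(d*h) = 4094/(7*8) = 73.1 MPa

73.1 MPa


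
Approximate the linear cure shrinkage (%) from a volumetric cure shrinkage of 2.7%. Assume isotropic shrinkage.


Linear shrinkage ≈ vol_shrink/3 = 2.7/3 = 0.9%

0.9%


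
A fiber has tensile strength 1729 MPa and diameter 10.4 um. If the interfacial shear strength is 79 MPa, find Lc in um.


Lc = sigma_f * d / (2 * tau_i) = 1729 * 10.4 / (2 * 79) = 113.8 um

113.8 um


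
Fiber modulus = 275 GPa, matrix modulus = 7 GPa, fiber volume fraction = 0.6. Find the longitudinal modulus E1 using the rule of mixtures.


E1 = Ef*Vf + Em*(1-Vf) = 275*0.6 + 7*0.4 = 167.8 GPa

167.8 GPa


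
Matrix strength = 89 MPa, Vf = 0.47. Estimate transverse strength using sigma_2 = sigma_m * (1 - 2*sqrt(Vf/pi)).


factor = 1 - 2*sqrt(0.47/pi) = 0.2264
sigma_2 = 89 * 0.2264 = 20.15 MPa

20.15 MPa


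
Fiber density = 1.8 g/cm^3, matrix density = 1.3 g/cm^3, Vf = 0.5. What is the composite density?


rho_c = rho_f*Vf + rho_m*(1-Vf) = 1.8*0.5 + 1.3*0.5 = 1.55 g/cm^3

1.55 g/cm^3


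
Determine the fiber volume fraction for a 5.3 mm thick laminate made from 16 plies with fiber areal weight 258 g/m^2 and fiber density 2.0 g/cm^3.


Vf = n * FAW / (rho_f * h * 1000) = 16 * 258 / (2.0 * 5.3 * 1000) = 0.3894

0.3894


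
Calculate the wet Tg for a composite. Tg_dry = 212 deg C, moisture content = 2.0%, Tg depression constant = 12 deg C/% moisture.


Tg_wet = Tg_dry - k*moisture = 212 - 12*2.0 = 188.0 deg C

188.0 deg C


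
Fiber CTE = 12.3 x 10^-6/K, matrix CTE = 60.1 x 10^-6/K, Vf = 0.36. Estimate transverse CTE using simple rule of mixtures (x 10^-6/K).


alpha_2 = alpha_f*Vf + alpha_m*(1-Vf) = 12.3*0.36 + 60.1*0.64 = 42.9 x 10^-6/K

42.9 x 10^-6/K


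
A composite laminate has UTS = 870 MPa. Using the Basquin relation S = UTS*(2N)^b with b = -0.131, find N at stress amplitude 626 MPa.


N = 0.5 * (S/UTS)^(1/b) = 0.5 * (626/870)^(1/-0.131) = 6.1681 cycles

6.1681 cycles


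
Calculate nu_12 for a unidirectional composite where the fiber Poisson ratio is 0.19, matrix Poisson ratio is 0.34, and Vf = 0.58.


nu_12 = nu_f*Vf + nu_m*(1-Vf) = 0.19*0.58 + 0.34*0.42 = 0.253

0.253


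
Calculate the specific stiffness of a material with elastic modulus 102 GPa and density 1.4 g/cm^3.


Specific stiffness = E/rho = 102/1.4 = 72.9 GPa/(g/cm^3)

72.9 GPa/(g/cm^3)


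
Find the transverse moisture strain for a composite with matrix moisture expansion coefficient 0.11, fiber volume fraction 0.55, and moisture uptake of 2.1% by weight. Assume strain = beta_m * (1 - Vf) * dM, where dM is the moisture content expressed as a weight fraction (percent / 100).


dM = 2.1/100 = 0.021
strain = beta_m * (1-Vf) * dM = 0.11 * 0.45 * 0.021 = 0.0010395

0.0010395


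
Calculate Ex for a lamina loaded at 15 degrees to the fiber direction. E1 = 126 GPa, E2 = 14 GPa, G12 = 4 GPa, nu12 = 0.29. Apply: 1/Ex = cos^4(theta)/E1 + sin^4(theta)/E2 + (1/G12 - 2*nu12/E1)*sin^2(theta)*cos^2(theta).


cos^4(15) = 0.870513, sin^4(15) = 0.004487, sin^2(15)*cos^2(15) = 0.0625
1/G12 - 2*nu12/E1 = 1/4 - 2*0.29/126 = 0.245397 GPa^-1
1/Ex = 0.870513/126 + 0.004487/14 + 0.245397*0.0625 = 0.0225667 GPa^-1
Ex = 44.31 GPa

44.31 GPa


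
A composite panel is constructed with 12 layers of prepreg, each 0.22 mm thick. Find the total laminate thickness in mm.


h = n * t_ply = 12 * 0.22 = 2.64 mm

2.64 mm


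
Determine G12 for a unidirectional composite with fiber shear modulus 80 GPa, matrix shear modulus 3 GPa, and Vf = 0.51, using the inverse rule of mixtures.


1/G12 = Vf/Gf + (1-Vf)/Gm = 0.51/80 + 0.49/3
G12 = 5.89 GPa

5.89 GPa


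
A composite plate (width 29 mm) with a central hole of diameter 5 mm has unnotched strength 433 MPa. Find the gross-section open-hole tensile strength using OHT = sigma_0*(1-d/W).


OHT = sigma_0*(1-d/W) = 433*(1-5/29) = 358.3 MPa

358.3 MPa


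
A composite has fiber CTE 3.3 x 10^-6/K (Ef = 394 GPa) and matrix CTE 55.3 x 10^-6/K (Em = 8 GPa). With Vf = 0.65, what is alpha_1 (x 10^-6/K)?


E1 = Ef*Vf + Em*(1-Vf) = 258.9
alpha_1 = (alpha_f*Ef*Vf + alpha_m*Em*(1-Vf))/E1 = 3.86 x 10^-6/K

3.86 x 10^-6/K


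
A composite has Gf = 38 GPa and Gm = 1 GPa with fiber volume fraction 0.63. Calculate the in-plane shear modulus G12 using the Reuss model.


1/G12 = Vf/Gf + (1-Vf)/Gm = 0.63/38 + 0.37/1
G12 = 2.59 GPa

2.59 GPa


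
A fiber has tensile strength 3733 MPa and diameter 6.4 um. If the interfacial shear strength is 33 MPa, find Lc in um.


Lc = sigma_f * d / (2 * tau_i) = 3733 * 6.4 / (2 * 33) = 362.0 um

362.0 um


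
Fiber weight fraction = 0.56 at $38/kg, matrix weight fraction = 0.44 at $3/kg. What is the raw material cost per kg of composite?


Cost = cost_f*Wf + cost_m*Wm = 38*0.56 + 3*0.44 = $22.6/kg

$22.6/kg


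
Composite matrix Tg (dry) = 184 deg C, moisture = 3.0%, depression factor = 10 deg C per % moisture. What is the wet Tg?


Tg_wet = Tg_dry - k*moisture = 184 - 10*3.0 = 154.0 deg C

154.0 deg C


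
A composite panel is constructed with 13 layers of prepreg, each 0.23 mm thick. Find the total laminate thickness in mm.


h = n * t_ply = 13 * 0.23 = 2.99 mm

2.99 mm


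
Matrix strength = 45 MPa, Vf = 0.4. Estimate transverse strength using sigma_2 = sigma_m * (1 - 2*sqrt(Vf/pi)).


factor = 1 - 2*sqrt(0.4/pi) = 0.2864
sigma_2 = 45 * 0.2864 = 12.89 MPa

12.89 MPa


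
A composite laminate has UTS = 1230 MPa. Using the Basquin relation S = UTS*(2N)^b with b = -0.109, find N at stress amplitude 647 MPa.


N = 0.5 * (S/UTS)^(1/b) = 0.5 * (647/1230)^(1/-0.109) = 181.3889 cycles

181.3889 cycles


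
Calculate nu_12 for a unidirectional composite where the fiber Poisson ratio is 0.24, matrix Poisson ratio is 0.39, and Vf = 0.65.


nu_12 = nu_f*Vf + nu_m*(1-Vf) = 0.24*0.65 + 0.39*0.35 = 0.2925

0.2925


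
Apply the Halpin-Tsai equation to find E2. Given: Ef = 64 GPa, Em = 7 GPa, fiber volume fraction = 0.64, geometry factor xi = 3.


eta = (Ef/Em - 1)/(Ef/Em + xi) = (9.1429 - 1)/(9.1429 + 3) = 0.6706
E2 = Em*(1+xi*eta*Vf)/(1-eta*Vf) = 28.05 GPa

28.05 GPa


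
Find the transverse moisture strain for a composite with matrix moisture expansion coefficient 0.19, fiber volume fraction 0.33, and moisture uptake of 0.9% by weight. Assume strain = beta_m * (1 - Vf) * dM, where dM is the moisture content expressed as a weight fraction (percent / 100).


dM = 0.9/100 = 0.009
strain = beta_m * (1-Vf) * dM = 0.19 * 0.67 * 0.009 = 0.0011457

0.0011457


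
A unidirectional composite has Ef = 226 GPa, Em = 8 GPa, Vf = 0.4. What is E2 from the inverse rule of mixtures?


1/E2 = Vf/Ef + (1-Vf)/Em = 0.4/226 + 0.6/8
E2 = 13.03 GPa

13.03 GPa


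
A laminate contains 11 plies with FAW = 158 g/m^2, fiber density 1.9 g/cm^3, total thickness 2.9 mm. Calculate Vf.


Vf = n * FAW / (rho_f * h * 1000) = 11 * 158 / (1.9 * 2.9 * 1000) = 0.3154

0.3154


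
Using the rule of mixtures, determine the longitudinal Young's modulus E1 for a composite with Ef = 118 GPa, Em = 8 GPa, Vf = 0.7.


E1 = Ef*Vf + Em*(1-Vf) = 118*0.7 + 8*0.3 = 85.0 GPa

85.0 GPa


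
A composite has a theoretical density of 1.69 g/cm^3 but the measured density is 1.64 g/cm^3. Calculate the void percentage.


Void% = (rho_theo - rho_actual)/rho_theo * 100 = (1.69 - 1.64)/1.69 * 100 = 2.96%

2.96%


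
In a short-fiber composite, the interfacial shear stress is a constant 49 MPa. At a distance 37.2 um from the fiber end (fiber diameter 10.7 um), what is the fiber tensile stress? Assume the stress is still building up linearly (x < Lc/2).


Force balance: sigma_f * (pi*d^2/4) = tau * (pi*d) * x  ->  sigma_f = 4 * tau * x / d
sigma_f = 4 * 49 * 37.2 / 10.7 = 681.4 MPa

681.4 MPa


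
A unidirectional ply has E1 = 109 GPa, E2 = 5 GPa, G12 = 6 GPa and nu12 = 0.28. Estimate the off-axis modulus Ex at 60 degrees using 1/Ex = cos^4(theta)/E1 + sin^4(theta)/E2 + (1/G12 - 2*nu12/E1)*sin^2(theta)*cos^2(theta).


cos^4(60) = 0.0625, sin^4(60) = 0.5625, sin^2(60)*cos^2(60) = 0.1875
1/G12 - 2*nu12/E1 = 1/6 - 2*0.28/109 = 0.161529 GPa^-1
1/Ex = 0.0625/109 + 0.5625/5 + 0.161529*0.1875 = 0.1433601 GPa^-1
Ex = 6.98 GPa

6.98 GPa


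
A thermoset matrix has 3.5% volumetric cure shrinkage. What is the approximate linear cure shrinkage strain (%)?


Linear shrinkage ≈ vol_shrink/3 = 3.5/3 = 1.167%

1.167%


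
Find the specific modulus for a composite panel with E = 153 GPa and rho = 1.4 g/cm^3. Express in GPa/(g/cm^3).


Specific stiffness = E/rho = 153/1.4 = 109.3 GPa/(g/cm^3)

109.3 GPa/(g/cm^3)


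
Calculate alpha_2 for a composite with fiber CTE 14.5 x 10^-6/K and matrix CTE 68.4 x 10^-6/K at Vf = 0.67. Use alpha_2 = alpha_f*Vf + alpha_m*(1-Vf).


alpha_2 = alpha_f*Vf + alpha_m*(1-Vf) = 14.5*0.67 + 68.4*0.33 = 32.3 x 10^-6/K

32.3 x 10^-6/K


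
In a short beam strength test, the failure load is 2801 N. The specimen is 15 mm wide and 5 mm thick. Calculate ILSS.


ILSS = 3F/(4bh) = 3*2801/(4*15*5) = 28.01 MPa

28.01 MPa


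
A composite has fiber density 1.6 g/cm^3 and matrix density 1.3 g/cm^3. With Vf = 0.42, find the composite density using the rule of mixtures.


rho_c = rho_f*Vf + rho_m*(1-Vf) = 1.6*0.42 + 1.3*0.58 = 1.426 g/cm^3

1.426 g/cm^3


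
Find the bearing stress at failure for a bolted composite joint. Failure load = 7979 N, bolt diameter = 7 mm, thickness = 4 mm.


sigma_br = F/(d*h) = 7979/(7*4) = 285.0 MPa

285.0 MPa


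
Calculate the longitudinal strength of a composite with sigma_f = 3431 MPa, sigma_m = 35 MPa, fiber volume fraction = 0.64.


sigma_1 = sigma_f*Vf + sigma_m*(1-Vf) = 3431*0.64 + 35*0.36 = 2208.4 MPa

2208.4 MPa


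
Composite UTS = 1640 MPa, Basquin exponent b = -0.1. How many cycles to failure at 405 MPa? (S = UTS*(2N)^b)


N = 0.5 * (S/UTS)^(1/b) = 0.5 * (405/1640)^(1/-0.1) = 592731.8340 cycles

592731.8340 cycles


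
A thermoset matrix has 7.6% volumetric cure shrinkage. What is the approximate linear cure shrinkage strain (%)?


Linear shrinkage ≈ vol_shrink/3 = 7.6/3 = 2.533%

2.533%


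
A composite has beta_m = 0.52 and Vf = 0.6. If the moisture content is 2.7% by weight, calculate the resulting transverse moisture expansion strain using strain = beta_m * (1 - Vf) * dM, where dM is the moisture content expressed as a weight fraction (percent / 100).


dM = 2.7/100 = 0.027
strain = beta_m * (1-Vf) * dM = 0.52 * 0.4 * 0.027 = 0.005616

0.005616


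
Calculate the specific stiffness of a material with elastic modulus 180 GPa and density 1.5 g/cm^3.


Specific stiffness = E/rho = 180/1.5 = 120.0 GPa/(g/cm^3)

120.0 GPa/(g/cm^3)


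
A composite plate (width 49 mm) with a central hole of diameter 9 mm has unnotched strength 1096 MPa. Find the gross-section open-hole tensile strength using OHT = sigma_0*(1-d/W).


OHT = sigma_0*(1-d/W) = 1096*(1-9/49) = 894.7 MPa

894.7 MPa


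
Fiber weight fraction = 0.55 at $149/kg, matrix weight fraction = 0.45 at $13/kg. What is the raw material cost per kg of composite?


Cost = cost_f*Wf + cost_m*Wm = 149*0.55 + 13*0.45 = $87.8/kg

$87.8/kg


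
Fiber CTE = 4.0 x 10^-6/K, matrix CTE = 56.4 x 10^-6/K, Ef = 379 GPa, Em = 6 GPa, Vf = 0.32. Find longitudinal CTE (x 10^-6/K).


E1 = Ef*Vf + Em*(1-Vf) = 125.36
alpha_1 = (alpha_f*Ef*Vf + alpha_m*Em*(1-Vf))/E1 = 5.71 x 10^-6/K

5.71 x 10^-6/K


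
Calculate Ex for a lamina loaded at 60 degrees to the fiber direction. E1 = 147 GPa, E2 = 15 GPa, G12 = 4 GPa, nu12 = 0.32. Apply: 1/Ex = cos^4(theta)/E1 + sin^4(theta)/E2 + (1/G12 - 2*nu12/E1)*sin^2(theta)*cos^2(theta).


cos^4(60) = 0.0625, sin^4(60) = 0.5625, sin^2(60)*cos^2(60) = 0.1875
1/G12 - 2*nu12/E1 = 1/4 - 2*0.32/147 = 0.245646 GPa^-1
1/Ex = 0.0625/147 + 0.5625/15 + 0.245646*0.1875 = 0.0839838 GPa^-1
Ex = 11.91 GPa

11.91 GPa


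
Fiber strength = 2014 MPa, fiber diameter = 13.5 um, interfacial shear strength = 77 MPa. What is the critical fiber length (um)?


Lc = sigma_f * d / (2 * tau_i) = 2014 * 13.5 / (2 * 77) = 176.6 um

176.6 um


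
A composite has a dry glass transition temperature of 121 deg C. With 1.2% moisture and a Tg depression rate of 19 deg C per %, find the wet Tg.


Tg_wet = Tg_dry - k*moisture = 121 - 19*1.2 = 98.2 deg C

98.2 deg C


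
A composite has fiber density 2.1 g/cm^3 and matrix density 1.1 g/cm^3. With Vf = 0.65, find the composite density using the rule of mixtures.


rho_c = rho_f*Vf + rho_m*(1-Vf) = 2.1*0.65 + 1.1*0.35 = 1.75 g/cm^3

1.75 g/cm^3


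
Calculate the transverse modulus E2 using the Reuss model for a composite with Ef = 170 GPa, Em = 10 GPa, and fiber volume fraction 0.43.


1/E2 = Vf/Ef + (1-Vf)/Em = 0.43/170 + 0.57/10
E2 = 16.8 GPa

16.8 GPa


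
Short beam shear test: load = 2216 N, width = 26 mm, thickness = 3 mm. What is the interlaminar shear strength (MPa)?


ILSS = 3F/(4bh) = 3*2216/(4*26*3) = 21.31 MPa

21.31 MPa


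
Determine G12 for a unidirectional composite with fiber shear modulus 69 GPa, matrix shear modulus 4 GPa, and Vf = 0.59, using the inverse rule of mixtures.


1/G12 = Vf/Gf + (1-Vf)/Gm = 0.59/69 + 0.41/4
G12 = 9.0 GPa

9.0 GPa


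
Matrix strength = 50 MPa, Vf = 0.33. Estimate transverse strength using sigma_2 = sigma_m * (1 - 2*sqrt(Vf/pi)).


factor = 1 - 2*sqrt(0.33/pi) = 0.3518
sigma_2 = 50 * 0.3518 = 17.59 MPa

17.59 MPa


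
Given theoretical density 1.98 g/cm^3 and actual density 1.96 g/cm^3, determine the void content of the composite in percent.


Void% = (rho_theo - rho_actual)/rho_theo * 100 = (1.98 - 1.96)/1.98 * 100 = 1.01%

1.01%


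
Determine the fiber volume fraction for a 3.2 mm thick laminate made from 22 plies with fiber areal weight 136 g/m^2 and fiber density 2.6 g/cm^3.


Vf = n * FAW / (rho_f * h * 1000) = 22 * 136 / (2.6 * 3.2 * 1000) = 0.3596

0.3596


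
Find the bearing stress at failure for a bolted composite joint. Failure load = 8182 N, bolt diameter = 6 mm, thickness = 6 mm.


sigma_br = F/(d*h) = 8182/(6*6) = 227.3 MPa

227.3 MPa


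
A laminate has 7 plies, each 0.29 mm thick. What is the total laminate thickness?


h = n * t_ply = 7 * 0.29 = 2.03 mm

2.03 mm


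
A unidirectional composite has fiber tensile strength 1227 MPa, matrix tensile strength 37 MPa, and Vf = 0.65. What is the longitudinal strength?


sigma_1 = sigma_f*Vf + sigma_m*(1-Vf) = 1227*0.65 + 37*0.35 = 810.5 MPa

810.5 MPa


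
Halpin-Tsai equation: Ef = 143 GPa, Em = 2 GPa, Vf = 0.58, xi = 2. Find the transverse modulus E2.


eta = (Ef/Em - 1)/(Ef/Em + xi) = (71.5 - 1)/(71.5 + 2) = 0.9592
E2 = Em*(1+xi*eta*Vf)/(1-eta*Vf) = 9.52 GPa

9.52 GPa


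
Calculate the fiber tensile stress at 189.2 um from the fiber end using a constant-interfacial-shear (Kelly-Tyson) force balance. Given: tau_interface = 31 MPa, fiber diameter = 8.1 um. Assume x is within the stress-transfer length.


Force balance: sigma_f * (pi*d^2/4) = tau * (pi*d) * x  ->  sigma_f = 4 * tau * x / d
sigma_f = 4 * 31 * 189.2 / 8.1 = 2896.4 MPa

2896.4 MPa


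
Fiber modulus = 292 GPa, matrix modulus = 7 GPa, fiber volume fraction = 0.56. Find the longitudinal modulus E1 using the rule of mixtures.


E1 = Ef*Vf + Em*(1-Vf) = 292*0.56 + 7*0.44 = 166.6 GPa

166.6 GPa


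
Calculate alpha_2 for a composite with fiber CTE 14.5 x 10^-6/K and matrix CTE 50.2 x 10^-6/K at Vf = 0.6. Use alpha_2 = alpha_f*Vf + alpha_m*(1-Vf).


alpha_2 = alpha_f*Vf + alpha_m*(1-Vf) = 14.5*0.6 + 50.2*0.4 = 28.8 x 10^-6/K

28.8 x 10^-6/K


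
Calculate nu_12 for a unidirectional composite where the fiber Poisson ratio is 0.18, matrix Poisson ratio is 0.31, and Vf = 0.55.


nu_12 = nu_f*Vf + nu_m*(1-Vf) = 0.18*0.55 + 0.31*0.45 = 0.2385

0.2385


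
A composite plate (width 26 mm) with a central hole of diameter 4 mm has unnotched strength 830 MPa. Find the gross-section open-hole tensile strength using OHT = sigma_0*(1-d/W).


OHT = sigma_0*(1-d/W) = 830*(1-4/26) = 702.3 MPa

702.3 MPa


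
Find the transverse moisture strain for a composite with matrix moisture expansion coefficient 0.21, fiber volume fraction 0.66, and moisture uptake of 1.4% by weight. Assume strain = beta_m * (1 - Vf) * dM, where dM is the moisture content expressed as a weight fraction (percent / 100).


dM = 1.4/100 = 0.014
strain = beta_m * (1-Vf) * dM = 0.21 * 0.34 * 0.014 = 0.0009996

0.0009996


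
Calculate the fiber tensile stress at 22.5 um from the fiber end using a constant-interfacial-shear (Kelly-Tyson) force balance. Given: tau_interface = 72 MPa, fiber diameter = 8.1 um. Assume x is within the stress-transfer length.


Force balance: sigma_f * (pi*d^2/4) = tau * (pi*d) * x  ->  sigma_f = 4 * tau * x / d
sigma_f = 4 * 72 * 22.5 / 8.1 = 800.0 MPa

800.0 MPa


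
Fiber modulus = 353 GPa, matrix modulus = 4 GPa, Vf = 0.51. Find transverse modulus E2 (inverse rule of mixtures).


1/E2 = Vf/Ef + (1-Vf)/Em = 0.51/353 + 0.49/4
E2 = 8.07 GPa

8.07 GPa


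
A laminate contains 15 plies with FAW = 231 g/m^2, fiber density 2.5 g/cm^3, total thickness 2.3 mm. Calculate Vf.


Vf = n * FAW / (rho_f * h * 1000) = 15 * 231 / (2.5 * 2.3 * 1000) = 0.6026

0.6026


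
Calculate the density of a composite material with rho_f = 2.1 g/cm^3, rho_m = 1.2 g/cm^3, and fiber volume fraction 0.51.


rho_c = rho_f*Vf + rho_m*(1-Vf) = 2.1*0.51 + 1.2*0.49 = 1.659 g/cm^3

1.659 g/cm^3


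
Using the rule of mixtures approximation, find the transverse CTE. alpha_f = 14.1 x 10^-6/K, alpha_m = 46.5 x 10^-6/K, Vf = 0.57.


alpha_2 = alpha_f*Vf + alpha_m*(1-Vf) = 14.1*0.57 + 46.5*0.43 = 28.0 x 10^-6/K

28.0 x 10^-6/K


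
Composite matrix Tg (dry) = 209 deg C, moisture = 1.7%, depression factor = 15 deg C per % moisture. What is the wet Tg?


Tg_wet = Tg_dry - k*moisture = 209 - 15*1.7 = 183.5 deg C

183.5 deg C


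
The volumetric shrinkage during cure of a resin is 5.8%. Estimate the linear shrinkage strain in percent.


Linear shrinkage ≈ vol_shrink/3 = 5.8/3 = 1.933%

1.933%


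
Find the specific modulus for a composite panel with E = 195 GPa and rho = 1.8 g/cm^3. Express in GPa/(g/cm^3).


Specific stiffness = E/rho = 195/1.8 = 108.3 GPa/(g/cm^3)

108.3 GPa/(g/cm^3)


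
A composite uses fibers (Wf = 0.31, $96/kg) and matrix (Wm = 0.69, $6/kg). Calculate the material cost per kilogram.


Cost = cost_f*Wf + cost_m*Wm = 96*0.31 + 6*0.69 = $33.9/kg

$33.9/kg


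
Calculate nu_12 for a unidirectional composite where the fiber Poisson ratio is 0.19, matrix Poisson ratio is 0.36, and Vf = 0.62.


nu_12 = nu_f*Vf + nu_m*(1-Vf) = 0.19*0.62 + 0.36*0.38 = 0.2546

0.2546


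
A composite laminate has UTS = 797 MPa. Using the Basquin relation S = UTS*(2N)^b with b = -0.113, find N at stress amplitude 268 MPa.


N = 0.5 * (S/UTS)^(1/b) = 0.5 * (268/797)^(1/-0.113) = 7721.0042 cycles

7721.0042 cycles


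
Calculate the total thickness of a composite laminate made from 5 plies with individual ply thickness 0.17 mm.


h = n * t_ply = 5 * 0.17 = 0.85 mm

0.85 mm


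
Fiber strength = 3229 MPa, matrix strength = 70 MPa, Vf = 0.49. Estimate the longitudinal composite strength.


sigma_1 = sigma_f*Vf + sigma_m*(1-Vf) = 3229*0.49 + 70*0.51 = 1617.9 MPa

1617.9 MPa


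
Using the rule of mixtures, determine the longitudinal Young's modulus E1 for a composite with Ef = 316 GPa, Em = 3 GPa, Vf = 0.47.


E1 = Ef*Vf + Em*(1-Vf) = 316*0.47 + 3*0.53 = 150.11 GPa

150.11 GPa


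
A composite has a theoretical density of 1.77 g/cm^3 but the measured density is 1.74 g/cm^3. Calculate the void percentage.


Void% = (rho_theo - rho_actual)/rho_theo * 100 = (1.77 - 1.74)/1.77 * 100 = 1.69%

1.69%


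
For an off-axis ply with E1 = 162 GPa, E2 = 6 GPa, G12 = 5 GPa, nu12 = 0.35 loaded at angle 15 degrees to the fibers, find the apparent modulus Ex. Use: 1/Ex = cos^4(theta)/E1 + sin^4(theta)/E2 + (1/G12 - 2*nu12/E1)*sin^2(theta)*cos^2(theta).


cos^4(15) = 0.870513, sin^4(15) = 0.004487, sin^2(15)*cos^2(15) = 0.0625
1/G12 - 2*nu12/E1 = 1/5 - 2*0.35/162 = 0.195679 GPa^-1
1/Ex = 0.870513/162 + 0.004487/6 + 0.195679*0.0625 = 0.0183514 GPa^-1
Ex = 54.49 GPa

54.49 GPa


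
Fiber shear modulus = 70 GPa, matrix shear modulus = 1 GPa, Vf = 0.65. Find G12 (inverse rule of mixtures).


1/G12 = Vf/Gf + (1-Vf)/Gm = 0.65/70 + 0.35/1
G12 = 2.78 GPa

2.78 GPa


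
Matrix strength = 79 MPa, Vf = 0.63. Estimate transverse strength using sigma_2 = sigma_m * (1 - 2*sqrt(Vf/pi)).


factor = 1 - 2*sqrt(0.63/pi) = 0.1044
sigma_2 = 79 * 0.1044 = 8.25 MPa

8.25 MPa


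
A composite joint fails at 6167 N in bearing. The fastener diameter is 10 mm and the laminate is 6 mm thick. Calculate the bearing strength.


sigma_br = F/(d*h) = 6167/(10*6) = 102.8 MPa

102.8 MPa


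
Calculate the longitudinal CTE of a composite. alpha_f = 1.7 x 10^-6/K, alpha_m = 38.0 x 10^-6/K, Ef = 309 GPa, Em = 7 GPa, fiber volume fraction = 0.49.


E1 = Ef*Vf + Em*(1-Vf) = 154.98
alpha_1 = (alpha_f*Ef*Vf + alpha_m*Em*(1-Vf))/E1 = 2.54 x 10^-6/K

2.54 x 10^-6/K


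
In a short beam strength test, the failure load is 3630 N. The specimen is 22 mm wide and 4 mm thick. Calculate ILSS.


ILSS = 3F/(4bh) = 3*3630/(4*22*4) = 30.94 MPa

30.94 MPa


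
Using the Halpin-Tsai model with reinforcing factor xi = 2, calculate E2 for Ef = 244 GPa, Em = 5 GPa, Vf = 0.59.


eta = (Ef/Em - 1)/(Ef/Em + xi) = (48.8 - 1)/(48.8 + 2) = 0.9409
E2 = Em*(1+xi*eta*Vf)/(1-eta*Vf) = 23.72 GPa

23.72 GPa


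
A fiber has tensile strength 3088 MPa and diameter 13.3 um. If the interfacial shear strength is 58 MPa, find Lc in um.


Lc = sigma_f * d / (2 * tau_i) = 3088 * 13.3 / (2 * 58) = 354.1 um

354.1 um


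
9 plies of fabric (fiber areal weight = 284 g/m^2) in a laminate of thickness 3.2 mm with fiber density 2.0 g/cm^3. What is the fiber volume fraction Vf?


Vf = n * FAW / (rho_f * h * 1000) = 9 * 284 / (2.0 * 3.2 * 1000) = 0.3994

0.3994


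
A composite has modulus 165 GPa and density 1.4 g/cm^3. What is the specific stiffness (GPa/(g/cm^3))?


Specific stiffness = E/rho = 165/1.4 = 117.9 GPa/(g/cm^3)

117.9 GPa/(g/cm^3)


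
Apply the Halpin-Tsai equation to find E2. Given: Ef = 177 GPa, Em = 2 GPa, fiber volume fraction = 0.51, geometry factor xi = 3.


eta = (Ef/Em - 1)/(Ef/Em + xi) = (88.5 - 1)/(88.5 + 3) = 0.9563
E2 = Em*(1+xi*eta*Vf)/(1-eta*Vf) = 9.62 GPa

9.62 GPa


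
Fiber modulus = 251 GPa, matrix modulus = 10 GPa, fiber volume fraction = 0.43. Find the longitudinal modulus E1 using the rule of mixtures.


E1 = Ef*Vf + Em*(1-Vf) = 251*0.43 + 10*0.57 = 113.63 GPa

113.63 GPa


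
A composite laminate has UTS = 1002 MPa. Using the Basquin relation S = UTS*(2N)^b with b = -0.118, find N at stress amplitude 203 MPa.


N = 0.5 * (S/UTS)^(1/b) = 0.5 * (203/1002)^(1/-0.118) = 375838.4613 cycles

375838.4613 cycles


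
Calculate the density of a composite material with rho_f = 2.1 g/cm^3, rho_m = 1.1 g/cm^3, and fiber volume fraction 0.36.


rho_c = rho_f*Vf + rho_m*(1-Vf) = 2.1*0.36 + 1.1*0.64 = 1.46 g/cm^3

1.46 g/cm^3


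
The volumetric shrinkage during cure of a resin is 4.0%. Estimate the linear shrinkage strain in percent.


Linear shrinkage ≈ vol_shrink/3 = 4.0/3 = 1.333%

1.333%


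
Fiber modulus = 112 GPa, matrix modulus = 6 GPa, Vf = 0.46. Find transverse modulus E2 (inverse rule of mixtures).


1/E2 = Vf/Ef + (1-Vf)/Em = 0.46/112 + 0.54/6
E2 = 10.63 GPa

10.63 GPa


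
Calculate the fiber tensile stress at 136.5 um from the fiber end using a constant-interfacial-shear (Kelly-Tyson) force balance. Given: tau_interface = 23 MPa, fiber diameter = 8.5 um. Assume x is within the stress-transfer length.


Force balance: sigma_f * (pi*d^2/4) = tau * (pi*d) * x  ->  sigma_f = 4 * tau * x / d
sigma_f = 4 * 23 * 136.5 / 8.5 = 1477.4 MPa

1477.4 MPa


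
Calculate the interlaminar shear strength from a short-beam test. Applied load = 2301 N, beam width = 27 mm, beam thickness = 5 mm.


ILSS = 3F/(4bh) = 3*2301/(4*27*5) = 12.78 MPa

12.78 MPa


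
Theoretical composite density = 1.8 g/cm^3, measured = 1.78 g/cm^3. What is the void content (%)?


Void% = (rho_theo - rho_actual)/rho_theo * 100 = (1.8 - 1.78)/1.8 * 100 = 1.11%

1.11%


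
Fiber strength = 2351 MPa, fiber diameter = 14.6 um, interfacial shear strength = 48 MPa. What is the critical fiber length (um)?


Lc = sigma_f * d / (2 * tau_i) = 2351 * 14.6 / (2 * 48) = 357.5 um

357.5 um


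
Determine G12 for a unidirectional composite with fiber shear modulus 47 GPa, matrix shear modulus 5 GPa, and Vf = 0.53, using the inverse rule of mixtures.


1/G12 = Vf/Gf + (1-Vf)/Gm = 0.53/47 + 0.47/5
G12 = 9.5 GPa

9.5 GPa


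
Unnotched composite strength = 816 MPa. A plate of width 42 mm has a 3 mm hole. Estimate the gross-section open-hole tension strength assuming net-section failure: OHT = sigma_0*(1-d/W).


OHT = sigma_0*(1-d/W) = 816*(1-3/42) = 757.7 MPa

757.7 MPa


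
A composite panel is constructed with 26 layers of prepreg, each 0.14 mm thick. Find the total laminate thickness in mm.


h = n * t_ply = 26 * 0.14 = 3.64 mm

3.64 mm


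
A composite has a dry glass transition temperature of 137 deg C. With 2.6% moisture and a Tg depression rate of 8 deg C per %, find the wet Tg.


Tg_wet = Tg_dry - k*moisture = 137 - 8*2.6 = 116.2 deg C

116.2 deg C


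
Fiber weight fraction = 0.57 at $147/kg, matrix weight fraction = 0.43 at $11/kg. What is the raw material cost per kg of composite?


Cost = cost_f*Wf + cost_m*Wm = 147*0.57 + 11*0.43 = $88.52/kg

$88.52/kg


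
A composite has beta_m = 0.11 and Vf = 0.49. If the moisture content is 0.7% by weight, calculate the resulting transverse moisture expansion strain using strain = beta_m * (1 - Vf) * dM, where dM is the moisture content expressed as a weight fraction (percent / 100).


dM = 0.7/100 = 0.007
strain = beta_m * (1-Vf) * dM = 0.11 * 0.51 * 0.007 = 0.0003927

0.0003927


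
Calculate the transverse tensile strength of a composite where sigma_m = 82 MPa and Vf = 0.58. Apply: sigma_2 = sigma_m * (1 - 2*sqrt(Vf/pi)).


factor = 1 - 2*sqrt(0.58/pi) = 0.1407
sigma_2 = 82 * 0.1407 = 11.53 MPa

11.53 MPa


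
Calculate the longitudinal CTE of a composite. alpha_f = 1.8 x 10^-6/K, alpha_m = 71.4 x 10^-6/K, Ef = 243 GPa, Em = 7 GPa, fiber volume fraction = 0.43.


E1 = Ef*Vf + Em*(1-Vf) = 108.48
alpha_1 = (alpha_f*Ef*Vf + alpha_m*Em*(1-Vf))/E1 = 4.36 x 10^-6/K

4.36 x 10^-6/K


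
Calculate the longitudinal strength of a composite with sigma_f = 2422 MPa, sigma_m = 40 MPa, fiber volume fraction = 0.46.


sigma_1 = sigma_f*Vf + sigma_m*(1-Vf) = 2422*0.46 + 40*0.54 = 1135.7 MPa

1135.7 MPa


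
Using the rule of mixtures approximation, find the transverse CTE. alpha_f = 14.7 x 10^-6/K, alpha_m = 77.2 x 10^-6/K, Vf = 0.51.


alpha_2 = alpha_f*Vf + alpha_m*(1-Vf) = 14.7*0.51 + 77.2*0.49 = 45.3 x 10^-6/K

45.3 x 10^-6/K


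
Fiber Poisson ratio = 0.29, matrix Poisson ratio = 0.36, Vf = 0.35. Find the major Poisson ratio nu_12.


nu_12 = nu_f*Vf + nu_m*(1-Vf) = 0.29*0.35 + 0.36*0.65 = 0.3355

0.3355


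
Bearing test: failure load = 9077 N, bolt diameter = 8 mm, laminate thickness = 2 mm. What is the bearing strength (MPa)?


sigma_br = F/(d*h) = 9077/(8*2) = 567.3 MPa

567.3 MPa


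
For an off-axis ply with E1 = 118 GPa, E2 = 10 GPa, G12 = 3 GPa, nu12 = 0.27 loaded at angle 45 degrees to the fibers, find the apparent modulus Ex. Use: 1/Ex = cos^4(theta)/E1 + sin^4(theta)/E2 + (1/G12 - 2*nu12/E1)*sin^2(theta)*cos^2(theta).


cos^4(45) = 0.25, sin^4(45) = 0.25, sin^2(45)*cos^2(45) = 0.25
1/G12 - 2*nu12/E1 = 1/3 - 2*0.27/118 = 0.328757 GPa^-1
1/Ex = 0.25/118 + 0.25/10 + 0.328757*0.25 = 0.1093079 GPa^-1
Ex = 9.15 GPa

9.15 GPa


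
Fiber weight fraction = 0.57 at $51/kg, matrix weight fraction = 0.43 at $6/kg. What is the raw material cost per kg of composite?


Cost = cost_f*Wf + cost_m*Wm = 51*0.57 + 6*0.43 = $31.65/kg

$31.65/kg


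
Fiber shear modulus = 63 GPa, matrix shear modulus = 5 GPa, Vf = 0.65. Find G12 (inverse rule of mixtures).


1/G12 = Vf/Gf + (1-Vf)/Gm = 0.65/63 + 0.35/5
G12 = 12.45 GPa

12.45 GPa


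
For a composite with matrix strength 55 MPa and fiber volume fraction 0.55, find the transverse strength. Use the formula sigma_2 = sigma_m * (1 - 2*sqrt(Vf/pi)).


factor = 1 - 2*sqrt(0.55/pi) = 0.1632
sigma_2 = 55 * 0.1632 = 8.97 MPa

8.97 MPa


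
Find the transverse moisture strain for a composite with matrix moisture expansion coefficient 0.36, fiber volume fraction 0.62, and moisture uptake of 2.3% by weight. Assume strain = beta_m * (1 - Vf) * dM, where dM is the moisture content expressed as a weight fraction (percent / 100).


dM = 2.3/100 = 0.023
strain = beta_m * (1-Vf) * dM = 0.36 * 0.38 * 0.023 = 0.0031464

0.0031464


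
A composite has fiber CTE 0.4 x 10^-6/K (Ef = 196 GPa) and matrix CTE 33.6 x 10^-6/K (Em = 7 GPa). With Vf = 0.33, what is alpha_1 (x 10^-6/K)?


E1 = Ef*Vf + Em*(1-Vf) = 69.37
alpha_1 = (alpha_f*Ef*Vf + alpha_m*Em*(1-Vf))/E1 = 2.64 x 10^-6/K

2.64 x 10^-6/K


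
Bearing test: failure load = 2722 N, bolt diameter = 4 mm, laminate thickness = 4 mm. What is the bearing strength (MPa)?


sigma_br = F/(d*h) = 2722/(4*4) = 170.1 MPa

170.1 MPa


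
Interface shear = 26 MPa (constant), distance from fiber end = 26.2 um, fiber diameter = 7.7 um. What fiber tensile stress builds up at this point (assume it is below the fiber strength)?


Force balance: sigma_f * (pi*d^2/4) = tau * (pi*d) * x  ->  sigma_f = 4 * tau * x / d
sigma_f = 4 * 26 * 26.2 / 7.7 = 353.9 MPa

353.9 MPa


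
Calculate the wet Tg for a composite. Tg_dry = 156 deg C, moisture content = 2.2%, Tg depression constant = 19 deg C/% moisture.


Tg_wet = Tg_dry - k*moisture = 156 - 19*2.2 = 114.2 deg C

114.2 deg C


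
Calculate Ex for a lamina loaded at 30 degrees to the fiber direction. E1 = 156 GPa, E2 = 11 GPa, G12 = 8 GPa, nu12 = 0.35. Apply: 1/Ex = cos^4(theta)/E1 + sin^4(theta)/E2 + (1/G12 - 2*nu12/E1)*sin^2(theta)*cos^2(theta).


cos^4(30) = 0.5625, sin^4(30) = 0.0625, sin^2(30)*cos^2(30) = 0.1875
1/G12 - 2*nu12/E1 = 1/8 - 2*0.35/156 = 0.120513 GPa^-1
1/Ex = 0.5625/156 + 0.0625/11 + 0.120513*0.1875 = 0.0318837 GPa^-1
Ex = 31.36 GPa

31.36 GPa


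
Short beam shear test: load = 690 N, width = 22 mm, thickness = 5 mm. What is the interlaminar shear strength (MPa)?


ILSS = 3F/(4bh) = 3*690/(4*22*5) = 4.7 MPa

4.7 MPa


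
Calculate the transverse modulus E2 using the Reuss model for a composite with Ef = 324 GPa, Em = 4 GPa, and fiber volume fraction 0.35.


1/E2 = Vf/Ef + (1-Vf)/Em = 0.35/324 + 0.65/4
E2 = 6.11 GPa

6.11 GPa


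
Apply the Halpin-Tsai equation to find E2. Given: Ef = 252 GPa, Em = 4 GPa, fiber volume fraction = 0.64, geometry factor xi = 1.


eta = (Ef/Em - 1)/(Ef/Em + xi) = (63.0 - 1)/(63.0 + 1) = 0.9688
E2 = Em*(1+xi*eta*Vf)/(1-eta*Vf) = 17.05 GPa

17.05 GPa


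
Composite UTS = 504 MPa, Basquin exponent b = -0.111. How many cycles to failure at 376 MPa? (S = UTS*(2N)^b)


N = 0.5 * (S/UTS)^(1/b) = 0.5 * (376/504)^(1/-0.111) = 7.0033 cycles

7.0033 cycles


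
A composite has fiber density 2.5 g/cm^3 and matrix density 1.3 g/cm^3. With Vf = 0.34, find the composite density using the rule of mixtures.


rho_c = rho_f*Vf + rho_m*(1-Vf) = 2.5*0.34 + 1.3*0.66 = 1.708 g/cm^3

1.708 g/cm^3


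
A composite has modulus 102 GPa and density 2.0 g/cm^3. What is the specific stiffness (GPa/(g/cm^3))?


Specific stiffness = E/rho = 102/2.0 = 51.0 GPa/(g/cm^3)

51.0 GPa/(g/cm^3)
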